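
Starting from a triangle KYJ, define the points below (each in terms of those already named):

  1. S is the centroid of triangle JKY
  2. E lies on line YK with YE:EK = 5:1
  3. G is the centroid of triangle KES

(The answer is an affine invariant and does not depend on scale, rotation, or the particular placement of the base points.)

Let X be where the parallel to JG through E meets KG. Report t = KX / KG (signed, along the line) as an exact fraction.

Assign K = (0, 0), Y = (1, 0), J = (0, 1) — the answer is frame-independent, so this choice is without loss of generality.
1. S is the centroid of triangle JKY ⇒ S = (1/3, 1/3)
2. E lies on line YK with YE:EK = 5:1 ⇒ E = (1/6, 0)
3. G is the centroid of triangle KES ⇒ G = (1/6, 1/9)
through E parallel to JG: direction (1/6, -8/9); meets KG at X = (4/27, 8/81)
X = K + t·(G−K) with t = 8/9

t = 8/9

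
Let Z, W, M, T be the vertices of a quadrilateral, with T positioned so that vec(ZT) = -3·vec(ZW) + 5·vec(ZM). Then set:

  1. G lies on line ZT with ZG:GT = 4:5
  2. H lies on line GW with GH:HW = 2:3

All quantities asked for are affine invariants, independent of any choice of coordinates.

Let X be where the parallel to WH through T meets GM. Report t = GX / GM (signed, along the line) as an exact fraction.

t = 25

Assign Z = (0, 0), W = (1, 0), M = (0, 1), T = (-3, 5) — the answer is frame-independent, so this choice is without loss of generality.
1. G lies on line ZT with ZG:GT = 4:5 ⇒ G = (-4/3, 20/9)
2. H lies on line GW with GH:HW = 2:3 ⇒ H = (-2/5, 4/3)
through T parallel to WH: direction (-7/5, 4/3); meets GM at X = (32, -85/3)
X = G + t·(M−G) with t = 25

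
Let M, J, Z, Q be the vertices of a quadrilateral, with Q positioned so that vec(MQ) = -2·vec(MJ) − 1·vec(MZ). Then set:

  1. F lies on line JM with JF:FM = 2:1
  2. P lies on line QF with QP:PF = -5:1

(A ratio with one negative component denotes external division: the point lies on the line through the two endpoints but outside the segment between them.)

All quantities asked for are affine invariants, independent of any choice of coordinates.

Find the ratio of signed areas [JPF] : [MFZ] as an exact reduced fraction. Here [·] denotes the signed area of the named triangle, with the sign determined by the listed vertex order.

Set M = (0, 0), J = (1, 0), Z = (0, 1), Q = (-2, -1); any affine frame gives the same invariant.
1. F lies on line JM with JF:FM = 2:1 ⇒ F = (1/3, 0)
2. P lies on line QF with QP:PF = -5:1 ⇒ P = (11/12, 1/4)
2·[JPF] = 1/6, 2·[MFZ] = 1/3
[JPF]:[MFZ] = 1/6:1/3 = 1/2

[JPF]:[MFZ] = 1/2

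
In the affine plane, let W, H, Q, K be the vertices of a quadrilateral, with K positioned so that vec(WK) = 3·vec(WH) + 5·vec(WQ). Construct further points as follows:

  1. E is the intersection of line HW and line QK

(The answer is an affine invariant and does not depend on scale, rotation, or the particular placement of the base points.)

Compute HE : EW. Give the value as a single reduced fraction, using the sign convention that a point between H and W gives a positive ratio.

HE:EW = -7/3

Work in coordinates with W = (0, 0), H = (1, 0), Q = (0, 1), K = (3, 5).
1. E is the intersection of line HW and line QK ⇒ E = (-3/4, 0)
E = H + t·(W−H) with t = 7/4, so HE:EW = t:(1−t) = 7/4:-3/4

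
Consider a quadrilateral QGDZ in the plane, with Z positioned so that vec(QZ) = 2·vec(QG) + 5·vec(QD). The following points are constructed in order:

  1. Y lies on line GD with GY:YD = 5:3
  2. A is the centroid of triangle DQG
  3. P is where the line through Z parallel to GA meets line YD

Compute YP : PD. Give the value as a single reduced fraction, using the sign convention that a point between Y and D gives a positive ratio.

Work in coordinates with Q = (0, 0), G = (1, 0), D = (0, 1), Z = (2, 5).
1. Y lies on line GD with GY:YD = 5:3 ⇒ Y = (3/8, 5/8)
2. A is the centroid of triangle DQG ⇒ A = (1/3, 1/3)
3. P is where the line through Z parallel to GA meets line YD ⇒ P = (-10, 11)
P = Y + t·(D−Y) with t = 83/3, so YP:PD = t:(1−t) = 83/3:-80/3

YP:PD = -83/80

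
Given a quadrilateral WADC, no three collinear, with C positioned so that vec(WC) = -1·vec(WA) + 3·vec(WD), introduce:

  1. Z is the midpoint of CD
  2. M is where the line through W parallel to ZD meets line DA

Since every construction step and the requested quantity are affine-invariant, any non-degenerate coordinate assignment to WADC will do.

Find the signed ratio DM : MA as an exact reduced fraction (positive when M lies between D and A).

Work in coordinates with W = (0, 0), A = (1, 0), D = (0, 1), C = (-1, 3).
1. Z is the midpoint of CD ⇒ Z = (-1/2, 2)
2. M is where the line through W parallel to ZD meets line DA ⇒ M = (-1, 2)
M = D + t·(A−D) with t = -1, so DM:MA = t:(1−t) = -1:2

DM:MA = -1/2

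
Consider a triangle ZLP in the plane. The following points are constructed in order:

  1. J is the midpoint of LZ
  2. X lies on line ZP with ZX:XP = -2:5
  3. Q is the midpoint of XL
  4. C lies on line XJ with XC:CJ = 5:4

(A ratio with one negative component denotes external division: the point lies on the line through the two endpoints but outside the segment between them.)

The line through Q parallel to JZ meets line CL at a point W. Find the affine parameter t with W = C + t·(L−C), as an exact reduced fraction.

t = -1/8

Choose coordinates Z = (0, 0), L = (1, 0), P = (0, 1).
1. J is the midpoint of LZ ⇒ J = (1/2, 0)
2. X lies on line ZP with ZX:XP = -2:5 ⇒ X = (0, -2/3)
3. Q is the midpoint of XL ⇒ Q = (1/2, -1/3)
4. C lies on line XJ with XC:CJ = 5:4 ⇒ C = (5/18, -8/27)
through Q parallel to JZ: direction (-1/2, 0); meets CL at W = (3/16, -1/3)
W = C + t·(L−C) with t = -1/8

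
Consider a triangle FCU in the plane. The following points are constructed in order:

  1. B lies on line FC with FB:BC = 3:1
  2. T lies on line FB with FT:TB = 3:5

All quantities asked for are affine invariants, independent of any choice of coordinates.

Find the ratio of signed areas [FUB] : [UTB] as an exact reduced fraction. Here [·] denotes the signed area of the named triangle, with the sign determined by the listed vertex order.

Set F = (0, 0), C = (1, 0), U = (0, 1); any affine frame gives the same invariant.
1. B lies on line FC with FB:BC = 3:1 ⇒ B = (3/4, 0)
2. T lies on line FB with FT:TB = 3:5 ⇒ T = (9/32, 0)
2·[FUB] = -3/4, 2·[UTB] = 15/32
[FUB]:[UTB] = -3/4:15/32 = -8/5

[FUB]:[UTB] = -8/5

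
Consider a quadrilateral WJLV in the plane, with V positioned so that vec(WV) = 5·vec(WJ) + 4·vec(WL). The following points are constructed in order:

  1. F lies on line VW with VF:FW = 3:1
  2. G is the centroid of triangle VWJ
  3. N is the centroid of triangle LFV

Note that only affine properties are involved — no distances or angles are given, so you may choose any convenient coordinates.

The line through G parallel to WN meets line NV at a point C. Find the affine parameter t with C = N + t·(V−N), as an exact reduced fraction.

Choose coordinates W = (0, 0), J = (1, 0), L = (0, 1), V = (5, 4).
1. F lies on line VW with VF:FW = 3:1 ⇒ F = (5/4, 1)
2. G is the centroid of triangle VWJ ⇒ G = (2, 4/3)
3. N is the centroid of triangle LFV ⇒ N = (25/12, 2)
through G parallel to WN: direction (25/12, 2); meets NV at C = (38/9, 52/15)
C = N + t·(V−N) with t = 11/15

t = 11/15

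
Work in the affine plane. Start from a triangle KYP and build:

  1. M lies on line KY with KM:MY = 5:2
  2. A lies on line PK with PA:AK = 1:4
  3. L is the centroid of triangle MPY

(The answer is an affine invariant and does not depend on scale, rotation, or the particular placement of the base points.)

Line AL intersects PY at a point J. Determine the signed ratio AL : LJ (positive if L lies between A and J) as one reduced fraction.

AL:LJ = 11/10

Choose coordinates K = (0, 0), Y = (1, 0), P = (0, 1).
1. M lies on line KY with KM:MY = 5:2 ⇒ M = (5/7, 0)
2. A lies on line PK with PA:AK = 1:4 ⇒ A = (0, 4/5)
3. L is the centroid of triangle MPY ⇒ L = (4/7, 1/3)
line AL meets PY at J = (12/11, -1/11)
L = A + t·(J−A) with t = 11/21, so AL:LJ = 11/21:10/21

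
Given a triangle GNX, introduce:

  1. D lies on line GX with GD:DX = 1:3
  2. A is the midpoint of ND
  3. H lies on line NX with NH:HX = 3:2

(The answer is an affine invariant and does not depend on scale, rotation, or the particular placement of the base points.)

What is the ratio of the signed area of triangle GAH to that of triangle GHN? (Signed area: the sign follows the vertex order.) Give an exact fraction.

Set G = (0, 0), N = (1, 0), X = (0, 1); any affine frame gives the same invariant.
1. D lies on line GX with GD:DX = 1:3 ⇒ D = (0, 1/4)
2. A is the midpoint of ND ⇒ A = (1/2, 1/8)
3. H lies on line NX with NH:HX = 3:2 ⇒ H = (2/5, 3/5)
2·[GAH] = 1/4, 2·[GHN] = -3/5
[GAH]:[GHN] = 1/4:-3/5 = -5/12

[GAH]:[GHN] = -5/12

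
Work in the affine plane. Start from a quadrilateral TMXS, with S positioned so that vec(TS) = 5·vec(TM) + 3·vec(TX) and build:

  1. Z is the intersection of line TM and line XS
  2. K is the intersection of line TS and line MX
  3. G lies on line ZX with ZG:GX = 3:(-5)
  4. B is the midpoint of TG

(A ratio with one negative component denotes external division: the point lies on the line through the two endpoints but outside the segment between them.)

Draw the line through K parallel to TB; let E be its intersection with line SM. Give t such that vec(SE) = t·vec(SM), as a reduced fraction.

Work in coordinates with T = (0, 0), M = (1, 0), X = (0, 1), S = (5, 3).
1. Z is the intersection of line TM and line XS ⇒ Z = (-5/2, 0)
2. K is the intersection of line TS and line MX ⇒ K = (5/8, 3/8)
3. G lies on line ZX with ZG:GX = 3:(-5) ⇒ G = (-25/4, -3/2)
4. B is the midpoint of TG ⇒ B = (-25/8, -3/4)
through K parallel to TB: direction (-25/8, -3/4); meets SM at E = (65/34, 93/136)
E = S + t·(M−S) with t = 105/136

t = 105/136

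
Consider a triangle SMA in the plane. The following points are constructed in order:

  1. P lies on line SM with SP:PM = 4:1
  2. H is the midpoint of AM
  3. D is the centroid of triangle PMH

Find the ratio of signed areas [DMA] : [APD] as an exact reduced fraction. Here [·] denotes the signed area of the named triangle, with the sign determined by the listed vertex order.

[DMA]:[APD] = 2/3

Assign S = (0, 0), M = (1, 0), A = (0, 1) — the answer is frame-independent, so this choice is without loss of generality.
1. P lies on line SM with SP:PM = 4:1 ⇒ P = (4/5, 0)
2. H is the midpoint of AM ⇒ H = (1/2, 1/2)
3. D is the centroid of triangle PMH ⇒ D = (23/30, 1/6)
2·[DMA] = 1/15, 2·[APD] = 1/10
[DMA]:[APD] = 1/15:1/10 = 2/3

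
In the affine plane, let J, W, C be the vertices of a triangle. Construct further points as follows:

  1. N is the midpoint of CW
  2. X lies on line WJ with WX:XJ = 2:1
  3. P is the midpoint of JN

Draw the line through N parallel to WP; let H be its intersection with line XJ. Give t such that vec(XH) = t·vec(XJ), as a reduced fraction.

Assign J = (0, 0), W = (1, 0), C = (0, 1) — the answer is frame-independent, so this choice is without loss of generality.
1. N is the midpoint of CW ⇒ N = (1/2, 1/2)
2. X lies on line WJ with WX:XJ = 2:1 ⇒ X = (1/3, 0)
3. P is the midpoint of JN ⇒ P = (1/4, 1/4)
through N parallel to WP: direction (-3/4, 1/4); meets XJ at H = (2, 0)
H = X + t·(J−X) with t = -5

t = -5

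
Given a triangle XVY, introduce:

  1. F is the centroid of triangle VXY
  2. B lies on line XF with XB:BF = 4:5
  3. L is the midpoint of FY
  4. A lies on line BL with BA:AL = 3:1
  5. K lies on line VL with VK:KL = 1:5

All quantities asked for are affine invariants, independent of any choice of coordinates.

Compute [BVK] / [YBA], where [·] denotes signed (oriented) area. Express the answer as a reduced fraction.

[BVK]:[YBA] = 16/15

Choose coordinates X = (0, 0), V = (1, 0), Y = (0, 1).
1. F is the centroid of triangle VXY ⇒ F = (1/3, 1/3)
2. B lies on line XF with XB:BF = 4:5 ⇒ B = (4/27, 4/27)
3. L is the midpoint of FY ⇒ L = (1/6, 2/3)
4. A lies on line BL with BA:AL = 3:1 ⇒ A = (35/216, 29/54)
5. K lies on line VL with VK:KL = 1:5 ⇒ K = (31/36, 1/9)
2·[BVK] = 2/27, 2·[YBA] = 5/72
[BVK]:[YBA] = 2/27:5/72 = 16/15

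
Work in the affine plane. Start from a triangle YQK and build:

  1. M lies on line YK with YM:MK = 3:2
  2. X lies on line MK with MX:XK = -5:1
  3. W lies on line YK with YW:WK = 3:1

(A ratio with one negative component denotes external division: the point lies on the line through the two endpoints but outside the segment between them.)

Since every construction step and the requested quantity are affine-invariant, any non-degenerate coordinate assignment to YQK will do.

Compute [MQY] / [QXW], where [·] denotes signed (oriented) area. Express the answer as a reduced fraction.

[MQY]:[QXW] = -12/7

Choose coordinates Y = (0, 0), Q = (1, 0), K = (0, 1).
1. M lies on line YK with YM:MK = 3:2 ⇒ M = (0, 3/5)
2. X lies on line MK with MX:XK = -5:1 ⇒ X = (0, 11/10)
3. W lies on line YK with YW:WK = 3:1 ⇒ W = (0, 3/4)
2·[MQY] = -3/5, 2·[QXW] = 7/20
[MQY]:[QXW] = -3/5:7/20 = -12/7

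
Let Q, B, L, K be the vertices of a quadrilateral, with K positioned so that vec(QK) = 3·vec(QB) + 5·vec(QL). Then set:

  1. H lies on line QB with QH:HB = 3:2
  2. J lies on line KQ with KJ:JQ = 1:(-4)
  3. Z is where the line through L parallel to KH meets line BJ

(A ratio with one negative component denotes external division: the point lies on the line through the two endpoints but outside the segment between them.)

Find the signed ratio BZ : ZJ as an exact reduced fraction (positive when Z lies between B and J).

BZ:ZJ = -37/32

Assign Q = (0, 0), B = (1, 0), L = (0, 1), K = (3, 5) — the answer is frame-independent, so this choice is without loss of generality.
1. H lies on line QB with QH:HB = 3:2 ⇒ H = (3/5, 0)
2. J lies on line KQ with KJ:JQ = 1:(-4) ⇒ J = (4, 20/3)
3. Z is where the line through L parallel to KH meets line BJ ⇒ Z = (116/5, 148/3)
Z = B + t·(J−B) with t = 37/5, so BZ:ZJ = t:(1−t) = 37/5:-32/5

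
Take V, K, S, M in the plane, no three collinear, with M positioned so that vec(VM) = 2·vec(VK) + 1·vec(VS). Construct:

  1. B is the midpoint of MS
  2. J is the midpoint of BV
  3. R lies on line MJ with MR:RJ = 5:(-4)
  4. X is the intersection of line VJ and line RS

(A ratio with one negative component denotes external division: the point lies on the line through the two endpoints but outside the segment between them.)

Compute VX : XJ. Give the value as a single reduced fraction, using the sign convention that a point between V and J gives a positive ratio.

Choose coordinates V = (0, 0), K = (1, 0), S = (0, 1), M = (2, 1).
1. B is the midpoint of MS ⇒ B = (1, 1)
2. J is the midpoint of BV ⇒ J = (1/2, 1/2)
3. R lies on line MJ with MR:RJ = 5:(-4) ⇒ R = (-11/2, -3/2)
4. X is the intersection of line VJ and line RS ⇒ X = (11/6, 11/6)
X = V + t·(J−V) with t = 11/3, so VX:XJ = t:(1−t) = 11/3:-8/3

VX:XJ = -11/8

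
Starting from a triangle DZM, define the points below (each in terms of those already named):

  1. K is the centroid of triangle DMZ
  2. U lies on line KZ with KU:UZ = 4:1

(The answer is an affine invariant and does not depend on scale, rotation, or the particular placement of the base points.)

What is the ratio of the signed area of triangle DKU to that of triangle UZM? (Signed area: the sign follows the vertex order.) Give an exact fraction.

Choose coordinates D = (0, 0), Z = (1, 0), M = (0, 1).
1. K is the centroid of triangle DMZ ⇒ K = (1/3, 1/3)
2. U lies on line KZ with KU:UZ = 4:1 ⇒ U = (13/15, 1/15)
2·[DKU] = -4/15, 2·[UZM] = 1/15
[DKU]:[UZM] = -4/15:1/15 = -4

[DKU]:[UZM] = -4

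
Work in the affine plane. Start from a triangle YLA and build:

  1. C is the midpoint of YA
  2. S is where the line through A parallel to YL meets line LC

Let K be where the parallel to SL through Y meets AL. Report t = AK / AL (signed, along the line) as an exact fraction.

Choose coordinates Y = (0, 0), L = (1, 0), A = (0, 1).
1. C is the midpoint of YA ⇒ C = (0, 1/2)
2. S is where the line through A parallel to YL meets line LC ⇒ S = (-1, 1)
through Y parallel to SL: direction (2, -1); meets AL at K = (2, -1)
K = A + t·(L−A) with t = 2

t = 2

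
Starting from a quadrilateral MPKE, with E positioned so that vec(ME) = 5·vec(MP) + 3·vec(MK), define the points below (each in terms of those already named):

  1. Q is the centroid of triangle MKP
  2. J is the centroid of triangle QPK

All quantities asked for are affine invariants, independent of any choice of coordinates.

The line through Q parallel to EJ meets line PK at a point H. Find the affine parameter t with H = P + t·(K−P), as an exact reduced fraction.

Choose coordinates M = (0, 0), P = (1, 0), K = (0, 1), E = (5, 3).
1. Q is the centroid of triangle MKP ⇒ Q = (1/3, 1/3)
2. J is the centroid of triangle QPK ⇒ J = (4/9, 4/9)
through Q parallel to EJ: direction (-41/9, -23/9); meets PK at H = (35/64, 29/64)
H = P + t·(K−P) with t = 29/64

t = 29/64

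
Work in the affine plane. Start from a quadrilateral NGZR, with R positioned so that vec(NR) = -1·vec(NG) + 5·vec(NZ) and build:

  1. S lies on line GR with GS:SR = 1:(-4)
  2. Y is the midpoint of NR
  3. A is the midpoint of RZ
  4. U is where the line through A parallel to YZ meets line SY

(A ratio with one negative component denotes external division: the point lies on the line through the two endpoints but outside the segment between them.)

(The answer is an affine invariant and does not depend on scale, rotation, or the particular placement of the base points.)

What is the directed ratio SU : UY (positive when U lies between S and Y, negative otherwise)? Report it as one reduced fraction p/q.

SU:UY = 11/3

Assign N = (0, 0), G = (1, 0), Z = (0, 1), R = (-1, 5) — the answer is frame-independent, so this choice is without loss of generality.
1. S lies on line GR with GS:SR = 1:(-4) ⇒ S = (5/3, -5/3)
2. Y is the midpoint of NR ⇒ Y = (-1/2, 5/2)
3. A is the midpoint of RZ ⇒ A = (-1/2, 3)
4. U is where the line through A parallel to YZ meets line SY ⇒ U = (-1/28, 45/28)
U = S + t·(Y−S) with t = 11/14, so SU:UY = t:(1−t) = 11/14:3/14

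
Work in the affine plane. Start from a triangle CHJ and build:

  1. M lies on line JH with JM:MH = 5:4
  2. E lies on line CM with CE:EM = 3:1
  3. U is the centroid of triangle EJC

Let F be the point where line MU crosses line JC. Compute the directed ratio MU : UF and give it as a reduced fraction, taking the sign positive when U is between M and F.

Choose coordinates C = (0, 0), H = (1, 0), J = (0, 1).
1. M lies on line JH with JM:MH = 5:4 ⇒ M = (5/9, 4/9)
2. E lies on line CM with CE:EM = 3:1 ⇒ E = (5/12, 1/3)
3. U is the centroid of triangle EJC ⇒ U = (5/36, 4/9)
line MU meets JC at F = (0, 4/9)
U = M + t·(F−M) with t = 3/4, so MU:UF = 3/4:1/4

MU:UF = 3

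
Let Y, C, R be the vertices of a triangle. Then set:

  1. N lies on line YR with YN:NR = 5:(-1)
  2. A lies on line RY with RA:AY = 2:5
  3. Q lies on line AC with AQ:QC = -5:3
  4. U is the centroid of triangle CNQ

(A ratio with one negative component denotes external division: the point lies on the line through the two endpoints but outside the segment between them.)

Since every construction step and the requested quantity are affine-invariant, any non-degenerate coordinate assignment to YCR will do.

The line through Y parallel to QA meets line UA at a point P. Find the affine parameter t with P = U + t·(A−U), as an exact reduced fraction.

t = 5

Set Y = (0, 0), C = (1, 0), R = (0, 1); any affine frame gives the same invariant.
1. N lies on line YR with YN:NR = 5:(-1) ⇒ N = (0, 5/4)
2. A lies on line RY with RA:AY = 2:5 ⇒ A = (0, 5/7)
3. Q lies on line AC with AQ:QC = -5:3 ⇒ Q = (5/2, -15/14)
4. U is the centroid of triangle CNQ ⇒ U = (7/6, 5/84)
through Y parallel to QA: direction (-5/2, 25/14); meets UA at P = (-14/3, 10/3)
P = U + t·(A−U) with t = 5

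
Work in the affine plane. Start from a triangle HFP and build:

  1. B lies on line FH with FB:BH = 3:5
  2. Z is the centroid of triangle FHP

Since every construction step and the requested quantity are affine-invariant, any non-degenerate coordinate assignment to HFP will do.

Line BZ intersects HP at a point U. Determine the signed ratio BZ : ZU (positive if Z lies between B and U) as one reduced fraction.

BZ:ZU = 7/8

Assign H = (0, 0), F = (1, 0), P = (0, 1) — the answer is frame-independent, so this choice is without loss of generality.
1. B lies on line FH with FB:BH = 3:5 ⇒ B = (5/8, 0)
2. Z is the centroid of triangle FHP ⇒ Z = (1/3, 1/3)
line BZ meets HP at U = (0, 5/7)
Z = B + t·(U−B) with t = 7/15, so BZ:ZU = 7/15:8/15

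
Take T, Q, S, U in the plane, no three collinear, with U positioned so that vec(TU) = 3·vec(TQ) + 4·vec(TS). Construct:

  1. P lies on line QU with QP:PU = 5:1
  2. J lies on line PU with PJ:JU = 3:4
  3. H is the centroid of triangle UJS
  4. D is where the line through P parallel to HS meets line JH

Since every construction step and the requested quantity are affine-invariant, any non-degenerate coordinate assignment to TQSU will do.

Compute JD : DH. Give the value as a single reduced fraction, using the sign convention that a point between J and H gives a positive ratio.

JD:DH = -3/5

Set T = (0, 0), Q = (1, 0), S = (0, 1), U = (3, 4); any affine frame gives the same invariant.
1. P lies on line QU with QP:PU = 5:1 ⇒ P = (8/3, 10/3)
2. J lies on line PU with PJ:JU = 3:4 ⇒ J = (59/21, 76/21)
3. H is the centroid of triangle UJS ⇒ H = (122/63, 181/63)
4. D is where the line through P parallel to HS meets line JH ⇒ D = (173/42, 199/42)
D = J + t·(H−J) with t = -3/2, so JD:DH = t:(1−t) = -3/2:5/2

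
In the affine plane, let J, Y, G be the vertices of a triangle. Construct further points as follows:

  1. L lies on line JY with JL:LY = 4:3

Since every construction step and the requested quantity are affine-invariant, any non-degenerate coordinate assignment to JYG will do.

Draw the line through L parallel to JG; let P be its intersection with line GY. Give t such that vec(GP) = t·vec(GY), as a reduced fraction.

Work in coordinates with J = (0, 0), Y = (1, 0), G = (0, 1).
1. L lies on line JY with JL:LY = 4:3 ⇒ L = (4/7, 0)
through L parallel to JG: direction (0, 1); meets GY at P = (4/7, 3/7)
P = G + t·(Y−G) with t = 4/7

t = 4/7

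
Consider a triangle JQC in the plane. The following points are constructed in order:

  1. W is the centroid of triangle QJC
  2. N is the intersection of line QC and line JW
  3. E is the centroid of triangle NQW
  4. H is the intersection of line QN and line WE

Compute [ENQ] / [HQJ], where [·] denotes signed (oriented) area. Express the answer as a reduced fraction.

[ENQ]:[HQJ] = 2/9

Set J = (0, 0), Q = (1, 0), C = (0, 1); any affine frame gives the same invariant.
1. W is the centroid of triangle QJC ⇒ W = (1/3, 1/3)
2. N is the intersection of line QC and line JW ⇒ N = (1/2, 1/2)
3. E is the centroid of triangle NQW ⇒ E = (11/18, 5/18)
4. H is the intersection of line QN and line WE ⇒ H = (3/4, 1/4)
2·[ENQ] = -1/18, 2·[HQJ] = -1/4
[ENQ]:[HQJ] = -1/18:-1/4 = 2/9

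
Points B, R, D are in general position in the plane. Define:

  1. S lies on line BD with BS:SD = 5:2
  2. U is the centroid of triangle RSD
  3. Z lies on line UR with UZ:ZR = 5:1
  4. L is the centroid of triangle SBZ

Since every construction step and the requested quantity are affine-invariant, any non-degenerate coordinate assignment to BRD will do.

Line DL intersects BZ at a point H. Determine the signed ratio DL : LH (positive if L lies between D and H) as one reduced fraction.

DL:LH = 16/5

Assign B = (0, 0), R = (1, 0), D = (0, 1) — the answer is frame-independent, so this choice is without loss of generality.
1. S lies on line BD with BS:SD = 5:2 ⇒ S = (0, 5/7)
2. U is the centroid of triangle RSD ⇒ U = (1/3, 4/7)
3. Z lies on line UR with UZ:ZR = 5:1 ⇒ Z = (8/9, 2/21)
4. L is the centroid of triangle SBZ ⇒ L = (8/27, 17/63)
line DL meets BZ at H = (7/18, 1/24)
L = D + t·(H−D) with t = 16/21, so DL:LH = 16/21:5/21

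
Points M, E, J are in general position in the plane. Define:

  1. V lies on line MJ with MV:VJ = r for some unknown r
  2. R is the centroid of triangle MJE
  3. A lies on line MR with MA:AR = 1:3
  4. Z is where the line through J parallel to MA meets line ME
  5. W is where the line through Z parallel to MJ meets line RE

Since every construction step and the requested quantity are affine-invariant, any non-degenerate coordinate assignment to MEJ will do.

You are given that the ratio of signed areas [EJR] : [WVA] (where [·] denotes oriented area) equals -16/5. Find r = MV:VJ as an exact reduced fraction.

Set M = (0, 0), E = (1, 0), J = (0, 1); any affine frame gives the same invariant.
1. With MV:VJ = r, write λ = r/(r+1) so V = M + λ·(J−M); V is affine-linear in λ
2. R is the centroid of triangle MJE ⇒ R = (1/3, 1/3)
3. A lies on line MR with MA:AR = 1:3 ⇒ A = (1/12, 1/12)
4. Z is where the line through J parallel to MA meets line ME ⇒ Z = (-1, 0)
5. W is where the line through Z parallel to MJ meets line RE ⇒ W = (-1, 1)
Every point depending on V is an affine combination of V and λ-independent points, so each such coordinate is linear in λ; the λ² term in each signed area is a multiple of (J−M)×(J−M) = 0, so 2·[EJR] and 2·[WVA] are each linear in λ. Evaluating at λ=0 and λ=1:
  2·[EJR] = 1/3,   2·[WVA] = -13/12·λ + 1/6
So [EJR]:[WVA] = (1/3) / (-13/12·λ + 1/6). Setting this equal to -16/5:
  1/3 = -16/5·(-13/12·λ + 1/6)  ⇒  λ = 1/4
Then r = λ/(1−λ) = (1/4)/(3/4) = 1/3. Check: with r = 1/3, V = (0, 1/4) and [EJR]:[WVA] = -16/5 as required.

r = 1/3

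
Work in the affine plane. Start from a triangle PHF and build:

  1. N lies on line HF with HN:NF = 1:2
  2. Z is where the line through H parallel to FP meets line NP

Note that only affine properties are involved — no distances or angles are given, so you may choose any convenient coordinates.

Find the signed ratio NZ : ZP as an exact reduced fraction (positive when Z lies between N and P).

NZ:ZP = -1/3

Assign P = (0, 0), H = (1, 0), F = (0, 1) — the answer is frame-independent, so this choice is without loss of generality.
1. N lies on line HF with HN:NF = 1:2 ⇒ N = (2/3, 1/3)
2. Z is where the line through H parallel to FP meets line NP ⇒ Z = (1, 1/2)
Z = N + t·(P−N) with t = -1/2, so NZ:ZP = t:(1−t) = -1/2:3/2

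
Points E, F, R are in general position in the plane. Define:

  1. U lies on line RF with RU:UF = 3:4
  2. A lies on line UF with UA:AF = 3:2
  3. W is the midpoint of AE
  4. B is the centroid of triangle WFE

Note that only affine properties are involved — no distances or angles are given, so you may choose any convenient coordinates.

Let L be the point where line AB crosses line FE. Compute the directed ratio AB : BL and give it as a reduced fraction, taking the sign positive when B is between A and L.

AB:BL = 5

Choose coordinates E = (0, 0), F = (1, 0), R = (0, 1).
1. U lies on line RF with RU:UF = 3:4 ⇒ U = (3/7, 4/7)
2. A lies on line UF with UA:AF = 3:2 ⇒ A = (27/35, 8/35)
3. W is the midpoint of AE ⇒ W = (27/70, 4/35)
4. B is the centroid of triangle WFE ⇒ B = (97/210, 4/105)
line AB meets FE at L = (2/5, 0)
B = A + t·(L−A) with t = 5/6, so AB:BL = 5/6:1/6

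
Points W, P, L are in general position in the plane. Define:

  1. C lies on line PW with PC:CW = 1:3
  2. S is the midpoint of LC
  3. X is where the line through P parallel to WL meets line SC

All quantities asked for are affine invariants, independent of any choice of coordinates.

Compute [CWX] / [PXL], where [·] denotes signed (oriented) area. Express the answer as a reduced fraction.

Set W = (0, 0), P = (1, 0), L = (0, 1); any affine frame gives the same invariant.
1. C lies on line PW with PC:CW = 1:3 ⇒ C = (3/4, 0)
2. S is the midpoint of LC ⇒ S = (3/8, 1/2)
3. X is where the line through P parallel to WL meets line SC ⇒ X = (1, -1/3)
2·[CWX] = 1/4, 2·[PXL] = -1/3
[CWX]:[PXL] = 1/4:-1/3 = -3/4

[CWX]:[PXL] = -3/4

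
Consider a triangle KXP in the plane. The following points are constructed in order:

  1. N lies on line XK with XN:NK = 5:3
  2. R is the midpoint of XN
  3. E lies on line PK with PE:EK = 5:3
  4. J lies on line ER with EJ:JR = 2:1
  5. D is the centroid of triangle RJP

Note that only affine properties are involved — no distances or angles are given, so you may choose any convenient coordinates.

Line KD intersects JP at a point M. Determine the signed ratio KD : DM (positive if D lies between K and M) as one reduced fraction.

KD:DM = -53/5

Set K = (0, 0), X = (1, 0), P = (0, 1); any affine frame gives the same invariant.
1. N lies on line XK with XN:NK = 5:3 ⇒ N = (3/8, 0)
2. R is the midpoint of XN ⇒ R = (11/16, 0)
3. E lies on line PK with PE:EK = 5:3 ⇒ E = (0, 3/8)
4. J lies on line ER with EJ:JR = 2:1 ⇒ J = (11/24, 1/8)
5. D is the centroid of triangle RJP ⇒ D = (55/144, 3/8)
line KD meets JP at M = (55/159, 18/53)
D = K + t·(M−K) with t = 53/48, so KD:DM = 53/48:-5/48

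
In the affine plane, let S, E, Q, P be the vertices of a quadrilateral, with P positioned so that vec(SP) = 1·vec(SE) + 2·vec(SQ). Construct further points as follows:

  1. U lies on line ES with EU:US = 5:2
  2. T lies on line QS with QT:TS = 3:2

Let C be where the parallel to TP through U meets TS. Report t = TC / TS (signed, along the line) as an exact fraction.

Work in coordinates with S = (0, 0), E = (1, 0), Q = (0, 1), P = (1, 2).
1. U lies on line ES with EU:US = 5:2 ⇒ U = (2/7, 0)
2. T lies on line QS with QT:TS = 3:2 ⇒ T = (0, 2/5)
through U parallel to TP: direction (1, 8/5); meets TS at C = (0, -16/35)
C = T + t·(S−T) with t = 15/7

t = 15/7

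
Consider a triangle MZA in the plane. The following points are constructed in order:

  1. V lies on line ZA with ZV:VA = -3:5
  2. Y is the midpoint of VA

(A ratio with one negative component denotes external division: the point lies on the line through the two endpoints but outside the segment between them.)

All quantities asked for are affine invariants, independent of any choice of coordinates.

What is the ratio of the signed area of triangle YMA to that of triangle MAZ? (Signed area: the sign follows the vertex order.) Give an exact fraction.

Work in coordinates with M = (0, 0), Z = (1, 0), A = (0, 1).
1. V lies on line ZA with ZV:VA = -3:5 ⇒ V = (5/2, -3/2)
2. Y is the midpoint of VA ⇒ Y = (5/4, -1/4)
2·[YMA] = -5/4, 2·[MAZ] = -1
[YMA]:[MAZ] = -5/4:-1 = 5/4

[YMA]:[MAZ] = 5/4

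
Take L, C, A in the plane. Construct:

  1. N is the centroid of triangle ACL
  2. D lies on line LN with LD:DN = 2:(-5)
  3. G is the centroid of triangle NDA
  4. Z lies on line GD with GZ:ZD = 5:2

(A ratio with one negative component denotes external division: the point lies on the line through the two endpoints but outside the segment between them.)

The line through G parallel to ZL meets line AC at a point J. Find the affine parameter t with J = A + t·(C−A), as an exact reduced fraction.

t = 9/19

Work in coordinates with L = (0, 0), C = (1, 0), A = (0, 1).
1. N is the centroid of triangle ACL ⇒ N = (1/3, 1/3)
2. D lies on line LN with LD:DN = 2:(-5) ⇒ D = (-2/9, -2/9)
3. G is the centroid of triangle NDA ⇒ G = (1/27, 10/27)
4. Z lies on line GD with GZ:ZD = 5:2 ⇒ Z = (-4/27, -10/189)
through G parallel to ZL: direction (4/27, 10/189); meets AC at J = (9/19, 10/19)
J = A + t·(C−A) with t = 9/19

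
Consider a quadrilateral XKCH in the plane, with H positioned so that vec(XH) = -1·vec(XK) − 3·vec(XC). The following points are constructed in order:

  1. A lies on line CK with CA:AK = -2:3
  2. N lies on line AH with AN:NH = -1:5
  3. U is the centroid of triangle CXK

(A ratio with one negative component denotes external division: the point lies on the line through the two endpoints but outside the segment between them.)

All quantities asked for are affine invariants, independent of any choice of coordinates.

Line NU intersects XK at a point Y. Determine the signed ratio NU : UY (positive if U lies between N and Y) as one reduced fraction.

Choose coordinates X = (0, 0), K = (1, 0), C = (0, 1), H = (-1, -3).
1. A lies on line CK with CA:AK = -2:3 ⇒ A = (-2, 3)
2. N lies on line AH with AN:NH = -1:5 ⇒ N = (-9/4, 9/2)
3. U is the centroid of triangle CXK ⇒ U = (1/3, 1/3)
line NU meets XK at Y = (27/50, 0)
U = N + t·(Y−N) with t = 25/27, so NU:UY = 25/27:2/27

NU:UY = 25/2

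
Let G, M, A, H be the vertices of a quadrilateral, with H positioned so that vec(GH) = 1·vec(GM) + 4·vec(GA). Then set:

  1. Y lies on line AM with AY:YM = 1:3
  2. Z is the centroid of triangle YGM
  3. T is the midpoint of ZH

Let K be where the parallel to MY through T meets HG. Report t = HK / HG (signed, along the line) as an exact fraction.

Work in coordinates with G = (0, 0), M = (1, 0), A = (0, 1), H = (1, 4).
1. Y lies on line AM with AY:YM = 1:3 ⇒ Y = (1/4, 3/4)
2. Z is the centroid of triangle YGM ⇒ Z = (5/12, 1/4)
3. T is the midpoint of ZH ⇒ T = (17/24, 17/8)
through T parallel to MY: direction (-3/4, 3/4); meets HG at K = (17/30, 34/15)
K = H + t·(G−H) with t = 13/30

t = 13/30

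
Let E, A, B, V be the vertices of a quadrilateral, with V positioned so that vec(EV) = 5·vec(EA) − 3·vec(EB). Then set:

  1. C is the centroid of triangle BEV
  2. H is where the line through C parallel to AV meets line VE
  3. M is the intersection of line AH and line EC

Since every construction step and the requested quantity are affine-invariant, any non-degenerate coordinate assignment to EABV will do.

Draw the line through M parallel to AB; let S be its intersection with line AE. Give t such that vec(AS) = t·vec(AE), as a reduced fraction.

Set E = (0, 0), A = (1, 0), B = (0, 1), V = (5, -3); any affine frame gives the same invariant.
1. C is the centroid of triangle BEV ⇒ C = (5/3, -2/3)
2. H is where the line through C parallel to AV meets line VE ⇒ H = (35/9, -7/3)
3. M is the intersection of line AH and line EC ⇒ M = (105/53, -42/53)
through M parallel to AB: direction (-1, 1); meets AE at S = (63/53, 0)
S = A + t·(E−A) with t = -10/53

t = -10/53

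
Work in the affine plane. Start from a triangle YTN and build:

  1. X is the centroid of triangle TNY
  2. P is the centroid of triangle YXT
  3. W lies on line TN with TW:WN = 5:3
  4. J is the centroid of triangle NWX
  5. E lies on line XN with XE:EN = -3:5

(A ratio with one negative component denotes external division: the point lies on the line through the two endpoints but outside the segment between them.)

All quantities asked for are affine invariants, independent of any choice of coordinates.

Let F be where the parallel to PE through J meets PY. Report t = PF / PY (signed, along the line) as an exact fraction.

t = -1/8

Set Y = (0, 0), T = (1, 0), N = (0, 1); any affine frame gives the same invariant.
1. X is the centroid of triangle TNY ⇒ X = (1/3, 1/3)
2. P is the centroid of triangle YXT ⇒ P = (4/9, 1/9)
3. W lies on line TN with TW:WN = 5:3 ⇒ W = (3/8, 5/8)
4. J is the centroid of triangle NWX ⇒ J = (17/72, 47/72)
5. E lies on line XN with XE:EN = -3:5 ⇒ E = (5/6, -2/3)
through J parallel to PE: direction (7/18, -7/9); meets PY at F = (1/2, 1/8)
F = P + t·(Y−P) with t = -1/8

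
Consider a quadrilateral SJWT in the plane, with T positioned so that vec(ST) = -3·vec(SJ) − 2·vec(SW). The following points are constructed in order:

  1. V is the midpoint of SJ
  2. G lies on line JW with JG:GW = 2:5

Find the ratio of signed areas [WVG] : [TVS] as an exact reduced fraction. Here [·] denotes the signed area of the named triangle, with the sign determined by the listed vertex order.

[WVG]:[TVS] = 5/14

Choose coordinates S = (0, 0), J = (1, 0), W = (0, 1), T = (-3, -2).
1. V is the midpoint of SJ ⇒ V = (1/2, 0)
2. G lies on line JW with JG:GW = 2:5 ⇒ G = (5/7, 2/7)
2·[WVG] = 5/14, 2·[TVS] = 1
[WVG]:[TVS] = 5/14:1 = 5/14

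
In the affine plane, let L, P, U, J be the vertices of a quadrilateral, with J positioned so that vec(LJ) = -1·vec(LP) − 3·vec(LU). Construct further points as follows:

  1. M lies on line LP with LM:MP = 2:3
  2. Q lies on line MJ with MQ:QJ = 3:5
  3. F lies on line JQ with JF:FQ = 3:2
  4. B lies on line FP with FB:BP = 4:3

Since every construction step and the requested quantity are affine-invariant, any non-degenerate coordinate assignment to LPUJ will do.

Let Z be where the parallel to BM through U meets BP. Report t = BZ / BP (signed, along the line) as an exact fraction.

t = -11/15

Set L = (0, 0), P = (1, 0), U = (0, 1), J = (-1, -3); any affine frame gives the same invariant.
1. M lies on line LP with LM:MP = 2:3 ⇒ M = (2/5, 0)
2. Q lies on line MJ with MQ:QJ = 3:5 ⇒ Q = (-1/8, -9/8)
3. F lies on line JQ with JF:FQ = 3:2 ⇒ F = (-19/40, -15/8)
4. B lies on line FP with FB:BP = 4:3 ⇒ B = (103/280, -45/56)
through U parallel to BM: direction (9/280, 45/56); meets BP at Z = (-67/700, -39/28)
Z = B + t·(P−B) with t = -11/15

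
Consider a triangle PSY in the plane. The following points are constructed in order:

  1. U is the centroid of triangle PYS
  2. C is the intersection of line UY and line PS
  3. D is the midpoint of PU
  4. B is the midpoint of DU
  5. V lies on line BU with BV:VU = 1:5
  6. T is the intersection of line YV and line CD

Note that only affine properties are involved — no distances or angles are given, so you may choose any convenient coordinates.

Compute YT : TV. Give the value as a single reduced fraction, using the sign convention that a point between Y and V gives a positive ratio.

Work in coordinates with P = (0, 0), S = (1, 0), Y = (0, 1).
1. U is the centroid of triangle PYS ⇒ U = (1/3, 1/3)
2. C is the intersection of line UY and line PS ⇒ C = (1/2, 0)
3. D is the midpoint of PU ⇒ D = (1/6, 1/6)
4. B is the midpoint of DU ⇒ B = (1/4, 1/4)
5. V lies on line BU with BV:VU = 1:5 ⇒ V = (19/72, 19/72)
6. T is the intersection of line YV and line CD ⇒ T = (19/58, 5/58)
T = Y + t·(V−Y) with t = 36/29, so YT:TV = t:(1−t) = 36/29:-7/29

YT:TV = -36/7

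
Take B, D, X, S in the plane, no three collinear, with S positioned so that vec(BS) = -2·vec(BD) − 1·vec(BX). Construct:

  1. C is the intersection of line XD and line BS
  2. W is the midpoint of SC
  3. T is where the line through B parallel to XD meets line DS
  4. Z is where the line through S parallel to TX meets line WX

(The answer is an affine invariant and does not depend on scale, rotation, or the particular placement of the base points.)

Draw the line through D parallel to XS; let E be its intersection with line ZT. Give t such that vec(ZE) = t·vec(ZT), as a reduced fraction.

t = -4/3

Set B = (0, 0), D = (1, 0), X = (0, 1), S = (-2, -1); any affine frame gives the same invariant.
1. C is the intersection of line XD and line BS ⇒ C = (2/3, 1/3)
2. W is the midpoint of SC ⇒ W = (-2/3, -1/3)
3. T is where the line through B parallel to XD meets line DS ⇒ T = (1/4, -1/4)
4. Z is where the line through S parallel to TX meets line WX ⇒ Z = (-12/7, -17/7)
through D parallel to XS: direction (-2, -2); meets ZT at E = (-13/3, -16/3)
E = Z + t·(T−Z) with t = -4/3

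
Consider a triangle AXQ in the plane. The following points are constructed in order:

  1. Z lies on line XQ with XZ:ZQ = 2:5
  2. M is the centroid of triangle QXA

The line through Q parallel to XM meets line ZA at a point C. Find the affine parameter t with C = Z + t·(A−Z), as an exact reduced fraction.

t = -5/9

Work in coordinates with A = (0, 0), X = (1, 0), Q = (0, 1).
1. Z lies on line XQ with XZ:ZQ = 2:5 ⇒ Z = (5/7, 2/7)
2. M is the centroid of triangle QXA ⇒ M = (1/3, 1/3)
through Q parallel to XM: direction (-2/3, 1/3); meets ZA at C = (10/9, 4/9)
C = Z + t·(A−Z) with t = -5/9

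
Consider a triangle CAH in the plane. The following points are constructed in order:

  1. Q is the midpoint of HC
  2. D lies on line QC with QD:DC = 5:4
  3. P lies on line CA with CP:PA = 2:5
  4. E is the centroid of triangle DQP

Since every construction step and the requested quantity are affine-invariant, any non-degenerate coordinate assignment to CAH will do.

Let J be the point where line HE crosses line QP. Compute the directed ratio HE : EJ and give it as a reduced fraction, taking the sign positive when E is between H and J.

HE:EJ = -32/5

Set C = (0, 0), A = (1, 0), H = (0, 1); any affine frame gives the same invariant.
1. Q is the midpoint of HC ⇒ Q = (0, 1/2)
2. D lies on line QC with QD:DC = 5:4 ⇒ D = (0, 2/9)
3. P lies on line CA with CP:PA = 2:5 ⇒ P = (2/7, 0)
4. E is the centroid of triangle DQP ⇒ E = (2/21, 13/54)
line HE meets QP at J = (9/112, 23/64)
E = H + t·(J−H) with t = 32/27, so HE:EJ = 32/27:-5/27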